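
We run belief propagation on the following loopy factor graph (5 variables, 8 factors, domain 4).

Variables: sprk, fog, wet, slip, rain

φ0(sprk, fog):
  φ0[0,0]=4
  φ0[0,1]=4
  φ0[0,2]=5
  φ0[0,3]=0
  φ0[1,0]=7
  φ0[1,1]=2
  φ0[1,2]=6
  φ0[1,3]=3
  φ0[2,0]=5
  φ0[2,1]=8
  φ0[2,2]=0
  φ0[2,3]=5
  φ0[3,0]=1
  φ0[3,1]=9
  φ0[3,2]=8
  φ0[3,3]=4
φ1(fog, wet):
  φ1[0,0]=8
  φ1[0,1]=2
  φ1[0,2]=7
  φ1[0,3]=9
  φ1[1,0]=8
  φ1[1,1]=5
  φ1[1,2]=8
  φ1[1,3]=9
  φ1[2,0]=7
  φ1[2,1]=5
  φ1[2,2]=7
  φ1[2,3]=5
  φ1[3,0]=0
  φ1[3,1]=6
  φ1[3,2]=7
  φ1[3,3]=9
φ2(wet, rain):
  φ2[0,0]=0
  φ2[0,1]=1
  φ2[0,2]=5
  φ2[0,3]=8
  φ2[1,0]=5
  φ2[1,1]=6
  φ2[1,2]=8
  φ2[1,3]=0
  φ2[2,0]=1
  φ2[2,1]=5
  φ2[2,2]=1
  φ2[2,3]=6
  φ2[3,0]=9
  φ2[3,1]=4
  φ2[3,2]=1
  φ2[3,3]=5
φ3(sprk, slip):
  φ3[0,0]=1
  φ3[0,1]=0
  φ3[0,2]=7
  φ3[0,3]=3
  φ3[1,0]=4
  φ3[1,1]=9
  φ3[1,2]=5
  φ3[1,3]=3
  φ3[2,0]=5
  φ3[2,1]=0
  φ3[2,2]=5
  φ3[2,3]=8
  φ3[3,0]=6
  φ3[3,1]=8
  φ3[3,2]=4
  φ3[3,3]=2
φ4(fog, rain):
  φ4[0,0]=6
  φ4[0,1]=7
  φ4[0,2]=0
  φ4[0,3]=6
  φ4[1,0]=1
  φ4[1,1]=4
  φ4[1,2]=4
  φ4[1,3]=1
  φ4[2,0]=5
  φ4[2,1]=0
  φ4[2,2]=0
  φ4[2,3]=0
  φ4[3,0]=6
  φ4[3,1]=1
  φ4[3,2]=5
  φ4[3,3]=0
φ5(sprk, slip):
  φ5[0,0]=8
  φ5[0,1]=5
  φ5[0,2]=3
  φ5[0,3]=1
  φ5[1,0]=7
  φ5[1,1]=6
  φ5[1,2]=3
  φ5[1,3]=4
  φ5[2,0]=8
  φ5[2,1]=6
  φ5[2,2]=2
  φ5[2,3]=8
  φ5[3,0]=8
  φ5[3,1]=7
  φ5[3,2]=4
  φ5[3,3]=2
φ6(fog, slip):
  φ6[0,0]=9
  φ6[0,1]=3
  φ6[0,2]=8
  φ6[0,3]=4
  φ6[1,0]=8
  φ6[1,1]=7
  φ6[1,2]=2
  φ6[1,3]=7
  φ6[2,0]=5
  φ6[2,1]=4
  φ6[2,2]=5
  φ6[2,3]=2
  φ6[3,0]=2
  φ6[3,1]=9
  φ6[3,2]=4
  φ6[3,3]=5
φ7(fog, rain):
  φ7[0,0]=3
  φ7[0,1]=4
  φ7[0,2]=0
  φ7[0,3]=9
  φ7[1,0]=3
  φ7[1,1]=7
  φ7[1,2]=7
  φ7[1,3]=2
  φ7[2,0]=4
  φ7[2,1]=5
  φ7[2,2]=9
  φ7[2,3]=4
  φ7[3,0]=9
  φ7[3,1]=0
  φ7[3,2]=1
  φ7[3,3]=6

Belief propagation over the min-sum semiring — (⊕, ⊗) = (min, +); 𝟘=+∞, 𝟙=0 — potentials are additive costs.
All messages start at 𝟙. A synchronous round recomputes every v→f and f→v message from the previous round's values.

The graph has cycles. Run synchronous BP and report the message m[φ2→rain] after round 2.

init: all messages = 𝟙 over 4 values
r1 m[φ0→sprk] = [0, 2, 0, 1]
r1 m[φ0→fog] = [1, 2, 0, 0]
r1 m[φ1→fog] = [2, 5, 5, 0]
r1 m[φ1→wet] = [0, 2, 7, 5]
r1 m[φ2→wet] = [0, 0, 1, 1]
r1 m[φ2→rain] = [0, 1, 1, 0]
r1 m[φ3→sprk] = [0, 3, 0, 2]
r1 m[φ3→slip] = [1, 0, 4, 2]
r1 m[φ4→fog] = [0, 1, 0, 0]
r1 m[φ4→rain] = [1, 0, 0, 0]
r1 m[φ5→sprk] = [1, 3, 2, 2]
r1 m[φ5→slip] = [7, 5, 2, 1]
r1 m[φ6→fog] = [3, 2, 2, 2]
r1 m[φ6→slip] = [2, 3, 2, 2]
r1 m[φ7→fog] = [0, 2, 4, 0]
r1 m[φ7→rain] = [3, 0, 0, 2]
r1 m[sprk→φ0] = [0, 0, 0, 0]
r1 m[sprk→φ3] = [0, 0, 0, 0]
r1 m[sprk→φ5] = [0, 0, 0, 0]
r1 m[fog→φ0] = [0, 0, 0, 0]
r1 m[fog→φ1] = [0, 0, 0, 0]
r1 m[fog→φ4] = [0, 0, 0, 0]
r1 m[fog→φ6] = [0, 0, 0, 0]
r1 m[fog→φ7] = [0, 0, 0, 0]
r1 m[wet→φ1] = [0, 0, 0, 0]
r1 m[wet→φ2] = [0, 0, 0, 0]
r1 m[slip→φ3] = [0, 0, 0, 0]
r1 m[slip→φ5] = [0, 0, 0, 0]
r1 m[slip→φ6] = [0, 0, 0, 0]
r1 m[rain→φ2] = [0, 0, 0, 0]
r1 m[rain→φ4] = [0, 0, 0, 0]
r1 m[rain→φ7] = [0, 0, 0, 0]
r2 m[φ0→sprk] = [0, 2, 0, 1]
r2 m[φ0→fog] = [1, 2, 0, 0]
r2 m[φ1→fog] = [2, 5, 5, 0]
r2 m[φ1→wet] = [0, 2, 7, 5]
r2 m[φ2→wet] = [0, 0, 1, 1]
r2 m[φ2→rain] = [0, 1, 1, 0]
r2 m[φ3→sprk] = [0, 3, 0, 2]
r2 m[φ3→slip] = [1, 0, 4, 2]
r2 m[φ4→fog] = [0, 1, 0, 0]
r2 m[φ4→rain] = [1, 0, 0, 0]
r2 m[φ5→sprk] = [1, 3, 2, 2]
r2 m[φ5→slip] = [7, 5, 2, 1]
r2 m[φ6→fog] = [3, 2, 2, 2]
r2 m[φ6→slip] = [2, 3, 2, 2]
r2 m[φ7→fog] = [0, 2, 4, 0]
r2 m[φ7→rain] = [3, 0, 0, 2]
r2 m[sprk→φ0] = [1, 6, 2, 4]
r2 m[sprk→φ3] = [1, 5, 2, 3]
r2 m[sprk→φ5] = [0, 5, 0, 3]
r2 m[fog→φ0] = [5, 10, 11, 2]
r2 m[fog→φ1] = [4, 7, 6, 2]
r2 m[fog→φ4] = [6, 11, 11, 2]
r2 m[fog→φ6] = [3, 10, 9, 0]
r2 m[fog→φ7] = [6, 10, 7, 2]
r2 m[wet→φ1] = [0, 0, 1, 1]
r2 m[wet→φ2] = [0, 2, 7, 5]
r2 m[slip→φ3] = [9, 8, 4, 3]
r2 m[slip→φ5] = [3, 3, 6, 4]
r2 m[slip→φ6] = [8, 5, 6, 3]
r2 m[rain→φ2] = [4, 0, 0, 2]
r2 m[rain→φ4] = [3, 1, 1, 2]
r2 m[rain→φ7] = [1, 1, 1, 0]

message @ round 2 = [0, 1, 1, 0]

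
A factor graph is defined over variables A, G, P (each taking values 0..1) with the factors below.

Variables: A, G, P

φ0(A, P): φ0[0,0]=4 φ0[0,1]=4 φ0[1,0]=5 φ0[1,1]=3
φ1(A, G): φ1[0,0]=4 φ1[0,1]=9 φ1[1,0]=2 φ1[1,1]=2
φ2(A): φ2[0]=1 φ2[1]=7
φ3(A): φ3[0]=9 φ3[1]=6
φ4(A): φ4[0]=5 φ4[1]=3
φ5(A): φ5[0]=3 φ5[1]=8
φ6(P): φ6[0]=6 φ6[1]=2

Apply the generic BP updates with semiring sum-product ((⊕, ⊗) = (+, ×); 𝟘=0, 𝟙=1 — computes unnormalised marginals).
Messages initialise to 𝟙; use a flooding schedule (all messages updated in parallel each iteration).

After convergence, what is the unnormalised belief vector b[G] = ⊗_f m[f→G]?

b[G] = [89856, 111456]

init: all messages = 𝟙 over 2 values
r1 m[φ0→A] = [8, 8]
r1 m[φ0→P] = [9, 7]
r1 m[φ1→A] = [13, 4]
r1 m[φ1→G] = [6, 11]
r1 m[φ2→A] = [1, 7]
r1 m[φ3→A] = [9, 6]
r1 m[φ4→A] = [5, 3]
r1 m[φ5→A] = [3, 8]
r1 m[φ6→P] = [6, 2]
r1 m[A→φ0] = [1, 1]
r1 m[A→φ1] = [1, 1]
r1 m[A→φ2] = [1, 1]
r1 m[A→φ3] = [1, 1]
r1 m[A→φ4] = [1, 1]
r1 m[A→φ5] = [1, 1]
r1 m[G→φ1] = [1, 1]
r1 m[P→φ0] = [1, 1]
r1 m[P→φ6] = [1, 1]
r2 m[φ0→A] = [8, 8]
r2 m[φ0→P] = [9, 7]
r2 m[φ1→A] = [13, 4]
r2 m[φ1→G] = [6, 11]
r2 m[φ2→A] = [1, 7]
r2 m[φ3→A] = [9, 6]
r2 m[φ4→A] = [5, 3]
r2 m[φ5→A] = [3, 8]
r2 m[φ6→P] = [6, 2]
r2 m[A→φ0] = [1755, 4032]
r2 m[A→φ1] = [1080, 8064]
r2 m[A→φ2] = [14040, 4608]
r2 m[A→φ3] = [1560, 5376]
r2 m[A→φ4] = [2808, 10752]
r2 m[A→φ5] = [4680, 4032]
r2 m[G→φ1] = [1, 1]
r2 m[P→φ0] = [6, 2]
r2 m[P→φ6] = [9, 7]
r3 m[φ0→A] = [32, 36]
r3 m[φ0→P] = [27180, 19116]
r3 m[φ1→A] = [13, 4]
r3 m[φ1→G] = [20448, 25848]
r3 m[φ2→A] = [1, 7]
r3 m[φ3→A] = [9, 6]
r3 m[φ4→A] = [5, 3]
r3 m[φ5→A] = [3, 8]
r3 m[φ6→P] = [6, 2]
r3 m[A→φ0] = [1755, 4032]
r3 m[A→φ1] = [1080, 8064]
r3 m[A→φ2] = [14040, 4608]
r3 m[A→φ3] = [1560, 5376]
r3 m[A→φ4] = [2808, 10752]
r3 m[A→φ5] = [4680, 4032]
r3 m[G→φ1] = [1, 1]
r3 m[P→φ0] = [6, 2]
r3 m[P→φ6] = [9, 7]
r4 m[φ0→A] = [32, 36]
r4 m[φ0→P] = [27180, 19116]
r4 m[φ1→A] = [13, 4]
r4 m[φ1→G] = [20448, 25848]
r4 m[φ2→A] = [1, 7]
r4 m[φ3→A] = [9, 6]
r4 m[φ4→A] = [5, 3]
r4 m[φ5→A] = [3, 8]
r4 m[φ6→P] = [6, 2]
r4 m[A→φ0] = [1755, 4032]
r4 m[A→φ1] = [4320, 36288]
r4 m[A→φ2] = [56160, 20736]
r4 m[A→φ3] = [6240, 24192]
r4 m[A→φ4] = [11232, 48384]
r4 m[A→φ5] = [18720, 18144]
r4 m[G→φ1] = [1, 1]
r4 m[P→φ0] = [6, 2]
r4 m[P→φ6] = [27180, 19116]
r5 m[φ0→A] = [32, 36]
r5 m[φ0→P] = [27180, 19116]
r5 m[φ1→A] = [13, 4]
r5 m[φ1→G] = [89856, 111456]
r5 m[φ2→A] = [1, 7]
r5 m[φ3→A] = [9, 6]
r5 m[φ4→A] = [5, 3]
r5 m[φ5→A] = [3, 8]
r5 m[φ6→P] = [6, 2]
r5 m[A→φ0] = [1755, 4032]
r5 m[A→φ1] = [4320, 36288]
r5 m[A→φ2] = [56160, 20736]
r5 m[A→φ3] = [6240, 24192]
r5 m[A→φ4] = [11232, 48384]
r5 m[A→φ5] = [18720, 18144]
r5 m[G→φ1] = [1, 1]
r5 m[P→φ0] = [6, 2]
r5 m[P→φ6] = [27180, 19116]
r6 m[φ0→A] = [32, 36]
r6 m[φ0→P] = [27180, 19116]
r6 m[φ1→A] = [13, 4]
r6 m[φ1→G] = [89856, 111456]
r6 m[φ2→A] = [1, 7]
r6 m[φ3→A] = [9, 6]
r6 m[φ4→A] = [5, 3]
r6 m[φ5→A] = [3, 8]
r6 m[φ6→P] = [6, 2]
r6 m[A→φ0] = [1755, 4032]
r6 m[A→φ1] = [4320, 36288]
r6 m[A→φ2] = [56160, 20736]
r6 m[A→φ3] = [6240, 24192]
r6 m[A→φ4] = [11232, 48384]
r6 m[A→φ5] = [18720, 18144]
r6 m[G→φ1] = [1, 1]
r6 m[P→φ0] = [6, 2]
r6 m[P→φ6] = [27180, 19116]
fixed point reached at round 6
b[G] = ⊗ incoming = [89856, 111456]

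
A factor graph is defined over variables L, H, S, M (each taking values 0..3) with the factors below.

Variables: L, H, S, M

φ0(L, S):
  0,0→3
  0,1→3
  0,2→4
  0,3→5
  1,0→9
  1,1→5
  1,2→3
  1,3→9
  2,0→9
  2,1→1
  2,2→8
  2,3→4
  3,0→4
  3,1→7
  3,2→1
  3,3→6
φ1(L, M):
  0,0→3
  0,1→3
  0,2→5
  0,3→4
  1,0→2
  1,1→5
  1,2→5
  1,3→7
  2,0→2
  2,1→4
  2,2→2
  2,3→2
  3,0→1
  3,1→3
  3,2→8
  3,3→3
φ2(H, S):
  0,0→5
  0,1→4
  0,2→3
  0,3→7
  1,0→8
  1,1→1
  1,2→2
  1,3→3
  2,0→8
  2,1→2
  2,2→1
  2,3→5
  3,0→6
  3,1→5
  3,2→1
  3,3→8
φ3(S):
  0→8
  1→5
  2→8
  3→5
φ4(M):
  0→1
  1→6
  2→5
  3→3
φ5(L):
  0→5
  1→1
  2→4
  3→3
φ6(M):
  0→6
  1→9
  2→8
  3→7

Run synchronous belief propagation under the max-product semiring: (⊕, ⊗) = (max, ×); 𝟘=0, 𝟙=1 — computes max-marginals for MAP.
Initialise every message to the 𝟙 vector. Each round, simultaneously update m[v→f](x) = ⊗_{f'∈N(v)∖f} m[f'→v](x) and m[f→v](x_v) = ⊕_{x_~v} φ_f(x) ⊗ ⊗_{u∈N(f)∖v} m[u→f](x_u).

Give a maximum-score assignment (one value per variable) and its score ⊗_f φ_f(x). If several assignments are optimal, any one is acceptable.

init: all messages = 𝟙 over 4 values
r1 m[φ0→L] = [5, 9, 9, 7]
r1 m[φ0→S] = [9, 7, 8, 9]
r1 m[φ1→L] = [5, 7, 4, 8]
r1 m[φ1→M] = [3, 5, 8, 7]
r1 m[φ2→H] = [7, 8, 8, 8]
r1 m[φ2→S] = [8, 5, 3, 8]
r1 m[φ3→S] = [8, 5, 8, 5]
r1 m[φ4→M] = [1, 6, 5, 3]
r1 m[φ5→L] = [5, 1, 4, 3]
r1 m[φ6→M] = [6, 9, 8, 7]
r1 m[L→φ0] = [1, 1, 1, 1]
r1 m[L→φ1] = [1, 1, 1, 1]
r1 m[L→φ5] = [1, 1, 1, 1]
r1 m[H→φ2] = [1, 1, 1, 1]
r1 m[S→φ0] = [1, 1, 1, 1]
r1 m[S→φ2] = [1, 1, 1, 1]
r1 m[S→φ3] = [1, 1, 1, 1]
r1 m[M→φ1] = [1, 1, 1, 1]
r1 m[M→φ4] = [1, 1, 1, 1]
r1 m[M→φ6] = [1, 1, 1, 1]
r2 m[φ0→L] = [5, 9, 9, 7]
r2 m[φ0→S] = [9, 7, 8, 9]
r2 m[φ1→L] = [5, 7, 4, 8]
r2 m[φ1→M] = [3, 5, 8, 7]
r2 m[φ2→H] = [7, 8, 8, 8]
r2 m[φ2→S] = [8, 5, 3, 8]
r2 m[φ3→S] = [8, 5, 8, 5]
r2 m[φ4→M] = [1, 6, 5, 3]
r2 m[φ5→L] = [5, 1, 4, 3]
r2 m[φ6→M] = [6, 9, 8, 7]
r2 m[L→φ0] = [25, 7, 16, 24]
r2 m[L→φ1] = [25, 9, 36, 21]
r2 m[L→φ5] = [25, 63, 36, 56]
r2 m[H→φ2] = [1, 1, 1, 1]
r2 m[S→φ0] = [64, 25, 24, 40]
r2 m[S→φ2] = [72, 35, 64, 45]
r2 m[S→φ3] = [72, 35, 24, 72]
r2 m[M→φ1] = [6, 54, 40, 21]
r2 m[M→φ4] = [18, 45, 64, 49]
r2 m[M→φ6] = [3, 30, 40, 21]
r3 m[φ0→L] = [200, 576, 576, 256]
r3 m[φ0→S] = [144, 168, 128, 144]
r3 m[φ1→L] = [200, 270, 216, 320]
r3 m[φ1→M] = [75, 144, 168, 100]
r3 m[φ2→H] = [360, 576, 576, 432]
r3 m[φ2→S] = [8, 5, 3, 8]
r3 m[φ3→S] = [8, 5, 8, 5]
r3 m[φ4→M] = [1, 6, 5, 3]
r3 m[φ5→L] = [5, 1, 4, 3]
r3 m[φ6→M] = [6, 9, 8, 7]
r3 m[L→φ0] = [25, 7, 16, 24]
r3 m[L→φ1] = [25, 9, 36, 21]
r3 m[L→φ5] = [25, 63, 36, 56]
r3 m[H→φ2] = [1, 1, 1, 1]
r3 m[S→φ0] = [64, 25, 24, 40]
r3 m[S→φ2] = [72, 35, 64, 45]
r3 m[S→φ3] = [72, 35, 24, 72]
r3 m[M→φ1] = [6, 54, 40, 21]
r3 m[M→φ4] = [18, 45, 64, 49]
r3 m[M→φ6] = [3, 30, 40, 21]
r4 m[φ0→L] = [200, 576, 576, 256]
r4 m[φ0→S] = [144, 168, 128, 144]
r4 m[φ1→L] = [200, 270, 216, 320]
r4 m[φ1→M] = [75, 144, 168, 100]
r4 m[φ2→H] = [360, 576, 576, 432]
r4 m[φ2→S] = [8, 5, 3, 8]
r4 m[φ3→S] = [8, 5, 8, 5]
r4 m[φ4→M] = [1, 6, 5, 3]
r4 m[φ5→L] = [5, 1, 4, 3]
r4 m[φ6→M] = [6, 9, 8, 7]
r4 m[L→φ0] = [1000, 270, 864, 960]
r4 m[L→φ1] = [1000, 576, 2304, 768]
r4 m[L→φ5] = [40000, 155520, 124416, 81920]
r4 m[H→φ2] = [1, 1, 1, 1]
r4 m[S→φ0] = [64, 25, 24, 40]
r4 m[S→φ2] = [1152, 840, 1024, 720]
r4 m[S→φ3] = [1152, 840, 384, 1152]
r4 m[M→φ1] = [6, 54, 40, 21]
r4 m[M→φ4] = [450, 1296, 1344, 700]
r4 m[M→φ6] = [75, 864, 840, 300]
r5 m[φ0→L] = [200, 576, 576, 256]
r5 m[φ0→S] = [7776, 6720, 6912, 5760]
r5 m[φ1→L] = [200, 270, 216, 320]
r5 m[φ1→M] = [4608, 9216, 6144, 4608]
r5 m[φ2→H] = [5760, 9216, 9216, 6912]
r5 m[φ2→S] = [8, 5, 3, 8]
r5 m[φ3→S] = [8, 5, 8, 5]
r5 m[φ4→M] = [1, 6, 5, 3]
r5 m[φ5→L] = [5, 1, 4, 3]
r5 m[φ6→M] = [6, 9, 8, 7]
r5 m[L→φ0] = [1000, 270, 864, 960]
r5 m[L→φ1] = [1000, 576, 2304, 768]
r5 m[L→φ5] = [40000, 155520, 124416, 81920]
r5 m[H→φ2] = [1, 1, 1, 1]
r5 m[S→φ0] = [64, 25, 24, 40]
r5 m[S→φ2] = [1152, 840, 1024, 720]
r5 m[S→φ3] = [1152, 840, 384, 1152]
r5 m[M→φ1] = [6, 54, 40, 21]
r5 m[M→φ4] = [450, 1296, 1344, 700]
r5 m[M→φ6] = [75, 864, 840, 300]
r6 m[φ0→L] = [200, 576, 576, 256]
r6 m[φ0→S] = [7776, 6720, 6912, 5760]
r6 m[φ1→L] = [200, 270, 216, 320]
r6 m[φ1→M] = [4608, 9216, 6144, 4608]
r6 m[φ2→H] = [5760, 9216, 9216, 6912]
r6 m[φ2→S] = [8, 5, 3, 8]
r6 m[φ3→S] = [8, 5, 8, 5]
r6 m[φ4→M] = [1, 6, 5, 3]
r6 m[φ5→L] = [5, 1, 4, 3]
r6 m[φ6→M] = [6, 9, 8, 7]
r6 m[L→φ0] = [1000, 270, 864, 960]
r6 m[L→φ1] = [1000, 576, 2304, 768]
r6 m[L→φ5] = [40000, 155520, 124416, 81920]
r6 m[H→φ2] = [1, 1, 1, 1]
r6 m[S→φ0] = [64, 25, 24, 40]
r6 m[S→φ2] = [62208, 33600, 55296, 28800]
r6 m[S→φ3] = [62208, 33600, 20736, 46080]
r6 m[M→φ1] = [6, 54, 40, 21]
r6 m[M→φ4] = [27648, 82944, 49152, 32256]
r6 m[M→φ6] = [4608, 55296, 30720, 13824]
r7 m[φ0→L] = [200, 576, 576, 256]
r7 m[φ0→S] = [7776, 6720, 6912, 5760]
r7 m[φ1→L] = [200, 270, 216, 320]
r7 m[φ1→M] = [4608, 9216, 6144, 4608]
r7 m[φ2→H] = [311040, 497664, 497664, 373248]
r7 m[φ2→S] = [8, 5, 3, 8]
r7 m[φ3→S] = [8, 5, 8, 5]
r7 m[φ4→M] = [1, 6, 5, 3]
r7 m[φ5→L] = [5, 1, 4, 3]
r7 m[φ6→M] = [6, 9, 8, 7]
r7 m[L→φ0] = [1000, 270, 864, 960]
r7 m[L→φ1] = [1000, 576, 2304, 768]
r7 m[L→φ5] = [40000, 155520, 124416, 81920]
r7 m[H→φ2] = [1, 1, 1, 1]
r7 m[S→φ0] = [64, 25, 24, 40]
r7 m[S→φ2] = [62208, 33600, 55296, 28800]
r7 m[S→φ3] = [62208, 33600, 20736, 46080]
r7 m[M→φ1] = [6, 54, 40, 21]
r7 m[M→φ4] = [27648, 82944, 49152, 32256]
r7 m[M→φ6] = [4608, 55296, 30720, 13824]
r8 m[φ0→L] = [200, 576, 576, 256]
r8 m[φ0→S] = [7776, 6720, 6912, 5760]
r8 m[φ1→L] = [200, 270, 216, 320]
r8 m[φ1→M] = [4608, 9216, 6144, 4608]
r8 m[φ2→H] = [311040, 497664, 497664, 373248]
r8 m[φ2→S] = [8, 5, 3, 8]
r8 m[φ3→S] = [8, 5, 8, 5]
r8 m[φ4→M] = [1, 6, 5, 3]
r8 m[φ5→L] = [5, 1, 4, 3]
r8 m[φ6→M] = [6, 9, 8, 7]
r8 m[L→φ0] = [1000, 270, 864, 960]
r8 m[L→φ1] = [1000, 576, 2304, 768]
r8 m[L→φ5] = [40000, 155520, 124416, 81920]
r8 m[H→φ2] = [1, 1, 1, 1]
r8 m[S→φ0] = [64, 25, 24, 40]
r8 m[S→φ2] = [62208, 33600, 55296, 28800]
r8 m[S→φ3] = [62208, 33600, 20736, 46080]
r8 m[M→φ1] = [6, 54, 40, 21]
r8 m[M→φ4] = [27648, 82944, 49152, 32256]
r8 m[M→φ6] = [4608, 55296, 30720, 13824]
fixed point reached at round 8
traceback from L: (L=2, H=1, S=0, M=1), score=497664

assignment: (L=2, H=1, S=0, M=1); score = 497664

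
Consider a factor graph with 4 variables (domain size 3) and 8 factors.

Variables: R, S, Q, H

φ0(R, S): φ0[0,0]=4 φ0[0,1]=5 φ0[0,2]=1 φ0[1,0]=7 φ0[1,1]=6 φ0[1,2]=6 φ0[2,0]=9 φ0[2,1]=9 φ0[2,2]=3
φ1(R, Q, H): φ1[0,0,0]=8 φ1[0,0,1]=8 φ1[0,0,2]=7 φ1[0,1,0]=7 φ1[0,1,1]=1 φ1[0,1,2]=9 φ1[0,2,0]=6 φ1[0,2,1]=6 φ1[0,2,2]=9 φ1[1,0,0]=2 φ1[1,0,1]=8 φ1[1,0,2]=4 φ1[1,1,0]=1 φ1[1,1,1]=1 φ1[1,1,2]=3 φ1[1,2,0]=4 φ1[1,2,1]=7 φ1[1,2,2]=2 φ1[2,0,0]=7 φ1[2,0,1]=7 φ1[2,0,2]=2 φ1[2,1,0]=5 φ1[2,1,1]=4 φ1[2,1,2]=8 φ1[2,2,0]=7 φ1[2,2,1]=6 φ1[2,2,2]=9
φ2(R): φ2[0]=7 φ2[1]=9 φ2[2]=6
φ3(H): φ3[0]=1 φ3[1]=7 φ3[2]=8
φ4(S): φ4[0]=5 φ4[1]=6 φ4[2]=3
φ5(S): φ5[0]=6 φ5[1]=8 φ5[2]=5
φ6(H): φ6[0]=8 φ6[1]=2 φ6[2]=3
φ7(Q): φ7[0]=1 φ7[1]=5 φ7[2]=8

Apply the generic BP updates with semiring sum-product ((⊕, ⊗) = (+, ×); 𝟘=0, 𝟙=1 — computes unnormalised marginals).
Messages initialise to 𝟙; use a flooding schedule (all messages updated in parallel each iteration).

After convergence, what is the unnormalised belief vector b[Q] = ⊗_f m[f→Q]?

init: all messages = 𝟙 over 3 values
r1 m[φ0→R] = [10, 19, 21]
r1 m[φ0→S] = [20, 20, 10]
r1 m[φ1→R] = [61, 32, 55]
r1 m[φ1→Q] = [53, 39, 56]
r1 m[φ1→H] = [47, 48, 53]
r1 m[φ2→R] = [7, 9, 6]
r1 m[φ3→H] = [1, 7, 8]
r1 m[φ4→S] = [5, 6, 3]
r1 m[φ5→S] = [6, 8, 5]
r1 m[φ6→H] = [8, 2, 3]
r1 m[φ7→Q] = [1, 5, 8]
r1 m[R→φ0] = [1, 1, 1]
r1 m[R→φ1] = [1, 1, 1]
r1 m[R→φ2] = [1, 1, 1]
r1 m[S→φ0] = [1, 1, 1]
r1 m[S→φ4] = [1, 1, 1]
r1 m[S→φ5] = [1, 1, 1]
r1 m[Q→φ1] = [1, 1, 1]
r1 m[Q→φ7] = [1, 1, 1]
r1 m[H→φ1] = [1, 1, 1]
r1 m[H→φ3] = [1, 1, 1]
r1 m[H→φ6] = [1, 1, 1]
r2 m[φ0→R] = [10, 19, 21]
r2 m[φ0→S] = [20, 20, 10]
r2 m[φ1→R] = [61, 32, 55]
r2 m[φ1→Q] = [53, 39, 56]
r2 m[φ1→H] = [47, 48, 53]
r2 m[φ2→R] = [7, 9, 6]
r2 m[φ3→H] = [1, 7, 8]
r2 m[φ4→S] = [5, 6, 3]
r2 m[φ5→S] = [6, 8, 5]
r2 m[φ6→H] = [8, 2, 3]
r2 m[φ7→Q] = [1, 5, 8]
r2 m[R→φ0] = [427, 288, 330]
r2 m[R→φ1] = [70, 171, 126]
r2 m[R→φ2] = [610, 608, 1155]
r2 m[S→φ0] = [30, 48, 15]
r2 m[S→φ4] = [120, 160, 50]
r2 m[S→φ5] = [100, 120, 30]
r2 m[Q→φ1] = [1, 5, 8]
r2 m[Q→φ7] = [53, 39, 56]
r2 m[H→φ1] = [8, 14, 24]
r2 m[H→φ3] = [376, 96, 159]
r2 m[H→φ6] = [47, 336, 424]
r3 m[φ0→R] = [375, 588, 747]
r3 m[φ0→S] = [6694, 6833, 3145]
r3 m[φ1→R] = [4558, 2118, 4490]
r3 m[φ1→Q] = [87836, 72382, 99654]
r3 m[φ1→H] = [24127, 25519, 29029]
r3 m[φ2→R] = [7, 9, 6]
r3 m[φ3→H] = [1, 7, 8]
r3 m[φ4→S] = [5, 6, 3]
r3 m[φ5→S] = [6, 8, 5]
r3 m[φ6→H] = [8, 2, 3]
r3 m[φ7→Q] = [1, 5, 8]
r3 m[R→φ0] = [427, 288, 330]
r3 m[R→φ1] = [70, 171, 126]
r3 m[R→φ2] = [610, 608, 1155]
r3 m[S→φ0] = [30, 48, 15]
r3 m[S→φ4] = [120, 160, 50]
r3 m[S→φ5] = [100, 120, 30]
r3 m[Q→φ1] = [1, 5, 8]
r3 m[Q→φ7] = [53, 39, 56]
r3 m[H→φ1] = [8, 14, 24]
r3 m[H→φ3] = [376, 96, 159]
r3 m[H→φ6] = [47, 336, 424]
r4 m[φ0→R] = [375, 588, 747]
r4 m[φ0→S] = [6694, 6833, 3145]
r4 m[φ1→R] = [4558, 2118, 4490]
r4 m[φ1→Q] = [87836, 72382, 99654]
r4 m[φ1→H] = [24127, 25519, 29029]
r4 m[φ2→R] = [7, 9, 6]
r4 m[φ3→H] = [1, 7, 8]
r4 m[φ4→S] = [5, 6, 3]
r4 m[φ5→S] = [6, 8, 5]
r4 m[φ6→H] = [8, 2, 3]
r4 m[φ7→Q] = [1, 5, 8]
r4 m[R→φ0] = [31906, 19062, 26940]
r4 m[R→φ1] = [2625, 5292, 4482]
r4 m[R→φ2] = [1709250, 1245384, 3354030]
r4 m[S→φ0] = [30, 48, 15]
r4 m[S→φ4] = [40164, 54664, 15725]
r4 m[S→φ5] = [33470, 40998, 9435]
r4 m[Q→φ1] = [1, 5, 8]
r4 m[Q→φ7] = [87836, 72382, 99654]
r4 m[H→φ1] = [8, 14, 24]
r4 m[H→φ3] = [193016, 51038, 87087]
r4 m[H→φ6] = [24127, 178633, 232232]
r5 m[φ0→R] = [375, 588, 747]
r5 m[φ0→S] = [503518, 516362, 227098]
r5 m[φ1→R] = [4558, 2118, 4490]
r5 m[φ1→Q] = [2993772, 2539014, 3451068]
r5 m[φ1→H] = [839679, 861423, 1021668]
r5 m[φ2→R] = [7, 9, 6]
r5 m[φ3→H] = [1, 7, 8]
r5 m[φ4→S] = [5, 6, 3]
r5 m[φ5→S] = [6, 8, 5]
r5 m[φ6→H] = [8, 2, 3]
r5 m[φ7→Q] = [1, 5, 8]
r5 m[R→φ0] = [31906, 19062, 26940]
r5 m[R→φ1] = [2625, 5292, 4482]
r5 m[R→φ2] = [1709250, 1245384, 3354030]
r5 m[S→φ0] = [30, 48, 15]
r5 m[S→φ4] = [40164, 54664, 15725]
r5 m[S→φ5] = [33470, 40998, 9435]
r5 m[Q→φ1] = [1, 5, 8]
r5 m[Q→φ7] = [87836, 72382, 99654]
r5 m[H→φ1] = [8, 14, 24]
r5 m[H→φ3] = [193016, 51038, 87087]
r5 m[H→φ6] = [24127, 178633, 232232]
r6 m[φ0→R] = [375, 588, 747]
r6 m[φ0→S] = [503518, 516362, 227098]
r6 m[φ1→R] = [4558, 2118, 4490]
r6 m[φ1→Q] = [2993772, 2539014, 3451068]
r6 m[φ1→H] = [839679, 861423, 1021668]
r6 m[φ2→R] = [7, 9, 6]
r6 m[φ3→H] = [1, 7, 8]
r6 m[φ4→S] = [5, 6, 3]
r6 m[φ5→S] = [6, 8, 5]
r6 m[φ6→H] = [8, 2, 3]
r6 m[φ7→Q] = [1, 5, 8]
r6 m[R→φ0] = [31906, 19062, 26940]
r6 m[R→φ1] = [2625, 5292, 4482]
r6 m[R→φ2] = [1709250, 1245384, 3354030]
r6 m[S→φ0] = [30, 48, 15]
r6 m[S→φ4] = [3021108, 4130896, 1135490]
r6 m[S→φ5] = [2517590, 3098172, 681294]
r6 m[Q→φ1] = [1, 5, 8]
r6 m[Q→φ7] = [2993772, 2539014, 3451068]
r6 m[H→φ1] = [8, 14, 24]
r6 m[H→φ3] = [6717432, 1722846, 3065004]
r6 m[H→φ6] = [839679, 6029961, 8173344]
r7 m[φ0→R] = [375, 588, 747]
r7 m[φ0→S] = [503518, 516362, 227098]
r7 m[φ1→R] = [4558, 2118, 4490]
r7 m[φ1→Q] = [2993772, 2539014, 3451068]
r7 m[φ1→H] = [839679, 861423, 1021668]
r7 m[φ2→R] = [7, 9, 6]
r7 m[φ3→H] = [1, 7, 8]
r7 m[φ4→S] = [5, 6, 3]
r7 m[φ5→S] = [6, 8, 5]
r7 m[φ6→H] = [8, 2, 3]
r7 m[φ7→Q] = [1, 5, 8]
r7 m[R→φ0] = [31906, 19062, 26940]
r7 m[R→φ1] = [2625, 5292, 4482]
r7 m[R→φ2] = [1709250, 1245384, 3354030]
r7 m[S→φ0] = [30, 48, 15]
r7 m[S→φ4] = [3021108, 4130896, 1135490]
r7 m[S→φ5] = [2517590, 3098172, 681294]
r7 m[Q→φ1] = [1, 5, 8]
r7 m[Q→φ7] = [2993772, 2539014, 3451068]
r7 m[H→φ1] = [8, 14, 24]
r7 m[H→φ3] = [6717432, 1722846, 3065004]
r7 m[H→φ6] = [839679, 6029961, 8173344]
fixed point reached at round 7
b[Q] = ⊗ incoming = [2993772, 12695070, 27608544]

b[Q] = [2993772, 12695070, 27608544]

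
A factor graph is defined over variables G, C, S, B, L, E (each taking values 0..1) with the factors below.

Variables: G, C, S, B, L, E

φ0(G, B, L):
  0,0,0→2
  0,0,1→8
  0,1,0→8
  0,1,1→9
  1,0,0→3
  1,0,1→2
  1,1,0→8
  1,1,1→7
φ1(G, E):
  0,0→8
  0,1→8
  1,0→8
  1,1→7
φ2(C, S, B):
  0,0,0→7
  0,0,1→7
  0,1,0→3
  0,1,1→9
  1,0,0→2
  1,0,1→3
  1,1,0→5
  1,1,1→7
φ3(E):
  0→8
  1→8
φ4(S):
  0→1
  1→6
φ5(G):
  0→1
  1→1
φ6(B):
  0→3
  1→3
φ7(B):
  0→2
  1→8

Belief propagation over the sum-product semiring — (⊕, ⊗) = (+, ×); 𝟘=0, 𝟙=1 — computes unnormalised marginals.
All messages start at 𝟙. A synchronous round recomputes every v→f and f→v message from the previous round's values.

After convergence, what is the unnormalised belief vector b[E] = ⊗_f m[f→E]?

init: all messages = 𝟙 over 2 values
r1 m[φ0→G] = [27, 20]
r1 m[φ0→B] = [15, 32]
r1 m[φ0→L] = [21, 26]
r1 m[φ1→G] = [16, 15]
r1 m[φ1→E] = [16, 15]
r1 m[φ2→C] = [26, 17]
r1 m[φ2→S] = [19, 24]
r1 m[φ2→B] = [17, 26]
r1 m[φ3→E] = [8, 8]
r1 m[φ4→S] = [1, 6]
r1 m[φ5→G] = [1, 1]
r1 m[φ6→B] = [3, 3]
r1 m[φ7→B] = [2, 8]
r1 m[G→φ0] = [1, 1]
r1 m[G→φ1] = [1, 1]
r1 m[G→φ5] = [1, 1]
r1 m[C→φ2] = [1, 1]
r1 m[S→φ2] = [1, 1]
r1 m[S→φ4] = [1, 1]
r1 m[B→φ0] = [1, 1]
r1 m[B→φ2] = [1, 1]
r1 m[B→φ6] = [1, 1]
r1 m[B→φ7] = [1, 1]
r1 m[L→φ0] = [1, 1]
r1 m[E→φ1] = [1, 1]
r1 m[E→φ3] = [1, 1]
r2 m[φ0→G] = [27, 20]
r2 m[φ0→B] = [15, 32]
r2 m[φ0→L] = [21, 26]
r2 m[φ1→G] = [16, 15]
r2 m[φ1→E] = [16, 15]
r2 m[φ2→C] = [26, 17]
r2 m[φ2→S] = [19, 24]
r2 m[φ2→B] = [17, 26]
r2 m[φ3→E] = [8, 8]
r2 m[φ4→S] = [1, 6]
r2 m[φ5→G] = [1, 1]
r2 m[φ6→B] = [3, 3]
r2 m[φ7→B] = [2, 8]
r2 m[G→φ0] = [16, 15]
r2 m[G→φ1] = [27, 20]
r2 m[G→φ5] = [432, 300]
r2 m[C→φ2] = [1, 1]
r2 m[S→φ2] = [1, 6]
r2 m[S→φ4] = [19, 24]
r2 m[B→φ0] = [102, 624]
r2 m[B→φ2] = [90, 768]
r2 m[B→φ6] = [510, 6656]
r2 m[B→φ7] = [765, 2496]
r2 m[L→φ0] = [1, 1]
r2 m[E→φ1] = [8, 8]
r2 m[E→φ3] = [16, 15]
r3 m[φ0→G] = [11628, 9870]
r3 m[φ0→B] = [235, 497]
r3 m[φ0→L] = [162606, 171492]
r3 m[φ1→G] = [128, 120]
r3 m[φ1→E] = [376, 356]
r3 m[φ2→C] = [49098, 37440]
r3 m[φ2→S] = [8490, 13008]
r3 m[φ2→B] = [57, 106]
r3 m[φ3→E] = [8, 8]
r3 m[φ4→S] = [1, 6]
r3 m[φ5→G] = [1, 1]
r3 m[φ6→B] = [3, 3]
r3 m[φ7→B] = [2, 8]
r3 m[G→φ0] = [16, 15]
r3 m[G→φ1] = [27, 20]
r3 m[G→φ5] = [432, 300]
r3 m[C→φ2] = [1, 1]
r3 m[S→φ2] = [1, 6]
r3 m[S→φ4] = [19, 24]
r3 m[B→φ0] = [102, 624]
r3 m[B→φ2] = [90, 768]
r3 m[B→φ6] = [510, 6656]
r3 m[B→φ7] = [765, 2496]
r3 m[L→φ0] = [1, 1]
r3 m[E→φ1] = [8, 8]
r3 m[E→φ3] = [16, 15]
r4 m[φ0→G] = [11628, 9870]
r4 m[φ0→B] = [235, 497]
r4 m[φ0→L] = [162606, 171492]
r4 m[φ1→G] = [128, 120]
r4 m[φ1→E] = [376, 356]
r4 m[φ2→C] = [49098, 37440]
r4 m[φ2→S] = [8490, 13008]
r4 m[φ2→B] = [57, 106]
r4 m[φ3→E] = [8, 8]
r4 m[φ4→S] = [1, 6]
r4 m[φ5→G] = [1, 1]
r4 m[φ6→B] = [3, 3]
r4 m[φ7→B] = [2, 8]
r4 m[G→φ0] = [128, 120]
r4 m[G→φ1] = [11628, 9870]
r4 m[G→φ5] = [1488384, 1184400]
r4 m[C→φ2] = [1, 1]
r4 m[S→φ2] = [1, 6]
r4 m[S→φ4] = [8490, 13008]
r4 m[B→φ0] = [342, 2544]
r4 m[B→φ2] = [1410, 11928]
r4 m[B→φ6] = [26790, 421456]
r4 m[B→φ7] = [40185, 158046]
r4 m[L→φ0] = [1, 1]
r4 m[E→φ1] = [8, 8]
r4 m[E→φ3] = [376, 356]
r5 m[φ0→G] = [46668, 39870]
r5 m[φ0→B] = [1880, 3976]
r5 m[φ0→L] = [5257968, 5499936]
r5 m[φ1→G] = [128, 120]
r5 m[φ1→E] = [171984, 162114]
r5 m[φ2→C] = [762858, 581880]
r5 m[φ2→S] = [131970, 202128]
r5 m[φ2→B] = [57, 106]
r5 m[φ3→E] = [8, 8]
r5 m[φ4→S] = [1, 6]
r5 m[φ5→G] = [1, 1]
r5 m[φ6→B] = [3, 3]
r5 m[φ7→B] = [2, 8]
r5 m[G→φ0] = [128, 120]
r5 m[G→φ1] = [11628, 9870]
r5 m[G→φ5] = [1488384, 1184400]
r5 m[C→φ2] = [1, 1]
r5 m[S→φ2] = [1, 6]
r5 m[S→φ4] = [8490, 13008]
r5 m[B→φ0] = [342, 2544]
r5 m[B→φ2] = [1410, 11928]
r5 m[B→φ6] = [26790, 421456]
r5 m[B→φ7] = [40185, 158046]
r5 m[L→φ0] = [1, 1]
r5 m[E→φ1] = [8, 8]
r5 m[E→φ3] = [376, 356]
r6 m[φ0→G] = [46668, 39870]
r6 m[φ0→B] = [1880, 3976]
r6 m[φ0→L] = [5257968, 5499936]
r6 m[φ1→G] = [128, 120]
r6 m[φ1→E] = [171984, 162114]
r6 m[φ2→C] = [762858, 581880]
r6 m[φ2→S] = [131970, 202128]
r6 m[φ2→B] = [57, 106]
r6 m[φ3→E] = [8, 8]
r6 m[φ4→S] = [1, 6]
r6 m[φ5→G] = [1, 1]
r6 m[φ6→B] = [3, 3]
r6 m[φ7→B] = [2, 8]
r6 m[G→φ0] = [128, 120]
r6 m[G→φ1] = [46668, 39870]
r6 m[G→φ5] = [5973504, 4784400]
r6 m[C→φ2] = [1, 1]
r6 m[S→φ2] = [1, 6]
r6 m[S→φ4] = [131970, 202128]
r6 m[B→φ0] = [342, 2544]
r6 m[B→φ2] = [11280, 95424]
r6 m[B→φ6] = [214320, 3371648]
r6 m[B→φ7] = [321480, 1264368]
r6 m[L→φ0] = [1, 1]
r6 m[E→φ1] = [8, 8]
r6 m[E→φ3] = [171984, 162114]
r7 m[φ0→G] = [46668, 39870]
r7 m[φ0→B] = [1880, 3976]
r7 m[φ0→L] = [5257968, 5499936]
r7 m[φ1→G] = [128, 120]
r7 m[φ1→E] = [692304, 652434]
r7 m[φ2→C] = [6102864, 4655040]
r7 m[φ2→S] = [1055760, 1617024]
r7 m[φ2→B] = [57, 106]
r7 m[φ3→E] = [8, 8]
r7 m[φ4→S] = [1, 6]
r7 m[φ5→G] = [1, 1]
r7 m[φ6→B] = [3, 3]
r7 m[φ7→B] = [2, 8]
r7 m[G→φ0] = [128, 120]
r7 m[G→φ1] = [46668, 39870]
r7 m[G→φ5] = [5973504, 4784400]
r7 m[C→φ2] = [1, 1]
r7 m[S→φ2] = [1, 6]
r7 m[S→φ4] = [131970, 202128]
r7 m[B→φ0] = [342, 2544]
r7 m[B→φ2] = [11280, 95424]
r7 m[B→φ6] = [214320, 3371648]
r7 m[B→φ7] = [321480, 1264368]
r7 m[L→φ0] = [1, 1]
r7 m[E→φ1] = [8, 8]
r7 m[E→φ3] = [171984, 162114]
r8 m[φ0→G] = [46668, 39870]
r8 m[φ0→B] = [1880, 3976]
r8 m[φ0→L] = [5257968, 5499936]
r8 m[φ1→G] = [128, 120]
r8 m[φ1→E] = [692304, 652434]
r8 m[φ2→C] = [6102864, 4655040]
r8 m[φ2→S] = [1055760, 1617024]
r8 m[φ2→B] = [57, 106]
r8 m[φ3→E] = [8, 8]
r8 m[φ4→S] = [1, 6]
r8 m[φ5→G] = [1, 1]
r8 m[φ6→B] = [3, 3]
r8 m[φ7→B] = [2, 8]
r8 m[G→φ0] = [128, 120]
r8 m[G→φ1] = [46668, 39870]
r8 m[G→φ5] = [5973504, 4784400]
r8 m[C→φ2] = [1, 1]
r8 m[S→φ2] = [1, 6]
r8 m[S→φ4] = [1055760, 1617024]
r8 m[B→φ0] = [342, 2544]
r8 m[B→φ2] = [11280, 95424]
r8 m[B→φ6] = [214320, 3371648]
r8 m[B→φ7] = [321480, 1264368]
r8 m[L→φ0] = [1, 1]
r8 m[E→φ1] = [8, 8]
r8 m[E→φ3] = [692304, 652434]
r9 m[φ0→G] = [46668, 39870]
r9 m[φ0→B] = [1880, 3976]
r9 m[φ0→L] = [5257968, 5499936]
r9 m[φ1→G] = [128, 120]
r9 m[φ1→E] = [692304, 652434]
r9 m[φ2→C] = [6102864, 4655040]
r9 m[φ2→S] = [1055760, 1617024]
r9 m[φ2→B] = [57, 106]
r9 m[φ3→E] = [8, 8]
r9 m[φ4→S] = [1, 6]
r9 m[φ5→G] = [1, 1]
r9 m[φ6→B] = [3, 3]
r9 m[φ7→B] = [2, 8]
r9 m[G→φ0] = [128, 120]
r9 m[G→φ1] = [46668, 39870]
r9 m[G→φ5] = [5973504, 4784400]
r9 m[C→φ2] = [1, 1]
r9 m[S→φ2] = [1, 6]
r9 m[S→φ4] = [1055760, 1617024]
r9 m[B→φ0] = [342, 2544]
r9 m[B→φ2] = [11280, 95424]
r9 m[B→φ6] = [214320, 3371648]
r9 m[B→φ7] = [321480, 1264368]
r9 m[L→φ0] = [1, 1]
r9 m[E→φ1] = [8, 8]
r9 m[E→φ3] = [692304, 652434]
fixed point reached at round 9
b[E] = ⊗ incoming = [5538432, 5219472]

b[E] = [5538432, 5219472]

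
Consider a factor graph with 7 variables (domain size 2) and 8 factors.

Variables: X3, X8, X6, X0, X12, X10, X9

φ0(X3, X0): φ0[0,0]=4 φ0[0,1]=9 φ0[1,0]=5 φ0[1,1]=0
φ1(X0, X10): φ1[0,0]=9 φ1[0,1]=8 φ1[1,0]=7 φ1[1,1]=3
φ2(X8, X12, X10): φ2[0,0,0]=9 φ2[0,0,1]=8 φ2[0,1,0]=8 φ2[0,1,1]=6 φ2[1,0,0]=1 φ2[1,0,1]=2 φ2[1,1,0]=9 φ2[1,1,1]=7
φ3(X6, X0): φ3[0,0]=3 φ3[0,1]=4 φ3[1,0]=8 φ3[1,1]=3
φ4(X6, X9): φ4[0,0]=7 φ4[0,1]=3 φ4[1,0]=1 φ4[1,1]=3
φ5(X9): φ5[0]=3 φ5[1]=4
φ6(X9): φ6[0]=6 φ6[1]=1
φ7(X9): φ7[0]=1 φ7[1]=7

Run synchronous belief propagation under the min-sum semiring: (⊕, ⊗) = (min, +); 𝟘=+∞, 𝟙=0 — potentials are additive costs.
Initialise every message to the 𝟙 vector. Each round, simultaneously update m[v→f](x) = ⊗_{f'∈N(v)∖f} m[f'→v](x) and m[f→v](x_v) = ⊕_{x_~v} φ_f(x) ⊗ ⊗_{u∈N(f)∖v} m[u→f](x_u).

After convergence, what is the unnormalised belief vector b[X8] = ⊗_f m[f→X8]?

b[X8] = [23, 19]

init: all messages = 𝟙 over 2 values
r1 m[φ0→X3] = [4, 0]
r1 m[φ0→X0] = [4, 0]
r1 m[φ1→X0] = [8, 3]
r1 m[φ1→X10] = [7, 3]
r1 m[φ2→X8] = [6, 1]
r1 m[φ2→X12] = [1, 6]
r1 m[φ2→X10] = [1, 2]
r1 m[φ3→X6] = [3, 3]
r1 m[φ3→X0] = [3, 3]
r1 m[φ4→X6] = [3, 1]
r1 m[φ4→X9] = [1, 3]
r1 m[φ5→X9] = [3, 4]
r1 m[φ6→X9] = [6, 1]
r1 m[φ7→X9] = [1, 7]
r1 m[X3→φ0] = [0, 0]
r1 m[X8→φ2] = [0, 0]
r1 m[X6→φ3] = [0, 0]
r1 m[X6→φ4] = [0, 0]
r1 m[X0→φ0] = [0, 0]
r1 m[X0→φ1] = [0, 0]
r1 m[X0→φ3] = [0, 0]
r1 m[X12→φ2] = [0, 0]
r1 m[X10→φ1] = [0, 0]
r1 m[X10→φ2] = [0, 0]
r1 m[X9→φ4] = [0, 0]
r1 m[X9→φ5] = [0, 0]
r1 m[X9→φ6] = [0, 0]
r1 m[X9→φ7] = [0, 0]
r2 m[φ0→X3] = [4, 0]
r2 m[φ0→X0] = [4, 0]
r2 m[φ1→X0] = [8, 3]
r2 m[φ1→X10] = [7, 3]
r2 m[φ2→X8] = [6, 1]
r2 m[φ2→X12] = [1, 6]
r2 m[φ2→X10] = [1, 2]
r2 m[φ3→X6] = [3, 3]
r2 m[φ3→X0] = [3, 3]
r2 m[φ4→X6] = [3, 1]
r2 m[φ4→X9] = [1, 3]
r2 m[φ5→X9] = [3, 4]
r2 m[φ6→X9] = [6, 1]
r2 m[φ7→X9] = [1, 7]
r2 m[X3→φ0] = [0, 0]
r2 m[X8→φ2] = [0, 0]
r2 m[X6→φ3] = [3, 1]
r2 m[X6→φ4] = [3, 3]
r2 m[X0→φ0] = [11, 6]
r2 m[X0→φ1] = [7, 3]
r2 m[X0→φ3] = [12, 3]
r2 m[X12→φ2] = [0, 0]
r2 m[X10→φ1] = [1, 2]
r2 m[X10→φ2] = [7, 3]
r2 m[X9→φ4] = [10, 12]
r2 m[X9→φ5] = [8, 11]
r2 m[X9→φ6] = [5, 14]
r2 m[X9→φ7] = [10, 8]
r3 m[φ0→X3] = [15, 6]
r3 m[φ0→X0] = [4, 0]
r3 m[φ1→X0] = [10, 5]
r3 m[φ1→X10] = [10, 6]
r3 m[φ2→X8] = [9, 5]
r3 m[φ2→X12] = [5, 9]
r3 m[φ2→X10] = [1, 2]
r3 m[φ3→X6] = [7, 6]
r3 m[φ3→X0] = [6, 4]
r3 m[φ4→X6] = [15, 11]
r3 m[φ4→X9] = [4, 6]
r3 m[φ5→X9] = [3, 4]
r3 m[φ6→X9] = [6, 1]
r3 m[φ7→X9] = [1, 7]
r3 m[X3→φ0] = [0, 0]
r3 m[X8→φ2] = [0, 0]
r3 m[X6→φ3] = [3, 1]
r3 m[X6→φ4] = [3, 3]
r3 m[X0→φ0] = [11, 6]
r3 m[X0→φ1] = [7, 3]
r3 m[X0→φ3] = [12, 3]
r3 m[X12→φ2] = [0, 0]
r3 m[X10→φ1] = [1, 2]
r3 m[X10→φ2] = [7, 3]
r3 m[X9→φ4] = [10, 12]
r3 m[X9→φ5] = [8, 11]
r3 m[X9→φ6] = [5, 14]
r3 m[X9→φ7] = [10, 8]
r4 m[φ0→X3] = [15, 6]
r4 m[φ0→X0] = [4, 0]
r4 m[φ1→X0] = [10, 5]
r4 m[φ1→X10] = [10, 6]
r4 m[φ2→X8] = [9, 5]
r4 m[φ2→X12] = [5, 9]
r4 m[φ2→X10] = [1, 2]
r4 m[φ3→X6] = [7, 6]
r4 m[φ3→X0] = [6, 4]
r4 m[φ4→X6] = [15, 11]
r4 m[φ4→X9] = [4, 6]
r4 m[φ5→X9] = [3, 4]
r4 m[φ6→X9] = [6, 1]
r4 m[φ7→X9] = [1, 7]
r4 m[X3→φ0] = [0, 0]
r4 m[X8→φ2] = [0, 0]
r4 m[X6→φ3] = [15, 11]
r4 m[X6→φ4] = [7, 6]
r4 m[X0→φ0] = [16, 9]
r4 m[X0→φ1] = [10, 4]
r4 m[X0→φ3] = [14, 5]
r4 m[X12→φ2] = [0, 0]
r4 m[X10→φ1] = [1, 2]
r4 m[X10→φ2] = [10, 6]
r4 m[X9→φ4] = [10, 12]
r4 m[X9→φ5] = [11, 14]
r4 m[X9→φ6] = [8, 17]
r4 m[X9→φ7] = [13, 11]
r5 m[φ0→X3] = [18, 9]
r5 m[φ0→X0] = [4, 0]
r5 m[φ1→X0] = [10, 5]
r5 m[φ1→X10] = [11, 7]
r5 m[φ2→X8] = [12, 8]
r5 m[φ2→X12] = [8, 12]
r5 m[φ2→X10] = [1, 2]
r5 m[φ3→X6] = [9, 8]
r5 m[φ3→X0] = [18, 14]
r5 m[φ4→X6] = [15, 11]
r5 m[φ4→X9] = [7, 9]
r5 m[φ5→X9] = [3, 4]
r5 m[φ6→X9] = [6, 1]
r5 m[φ7→X9] = [1, 7]
r5 m[X3→φ0] = [0, 0]
r5 m[X8→φ2] = [0, 0]
r5 m[X6→φ3] = [15, 11]
r5 m[X6→φ4] = [7, 6]
r5 m[X0→φ0] = [16, 9]
r5 m[X0→φ1] = [10, 4]
r5 m[X0→φ3] = [14, 5]
r5 m[X12→φ2] = [0, 0]
r5 m[X10→φ1] = [1, 2]
r5 m[X10→φ2] = [10, 6]
r5 m[X9→φ4] = [10, 12]
r5 m[X9→φ5] = [11, 14]
r5 m[X9→φ6] = [8, 17]
r5 m[X9→φ7] = [13, 11]
r6 m[φ0→X3] = [18, 9]
r6 m[φ0→X0] = [4, 0]
r6 m[φ1→X0] = [10, 5]
r6 m[φ1→X10] = [11, 7]
r6 m[φ2→X8] = [12, 8]
r6 m[φ2→X12] = [8, 12]
r6 m[φ2→X10] = [1, 2]
r6 m[φ3→X6] = [9, 8]
r6 m[φ3→X0] = [18, 14]
r6 m[φ4→X6] = [15, 11]
r6 m[φ4→X9] = [7, 9]
r6 m[φ5→X9] = [3, 4]
r6 m[φ6→X9] = [6, 1]
r6 m[φ7→X9] = [1, 7]
r6 m[X3→φ0] = [0, 0]
r6 m[X8→φ2] = [0, 0]
r6 m[X6→φ3] = [15, 11]
r6 m[X6→φ4] = [9, 8]
r6 m[X0→φ0] = [28, 19]
r6 m[X0→φ1] = [22, 14]
r6 m[X0→φ3] = [14, 5]
r6 m[X12→φ2] = [0, 0]
r6 m[X10→φ1] = [1, 2]
r6 m[X10→φ2] = [11, 7]
r6 m[X9→φ4] = [10, 12]
r6 m[X9→φ5] = [14, 17]
r6 m[X9→φ6] = [11, 20]
r6 m[X9→φ7] = [16, 14]
r7 m[φ0→X3] = [28, 19]
r7 m[φ0→X0] = [4, 0]
r7 m[φ1→X0] = [10, 5]
r7 m[φ1→X10] = [21, 17]
r7 m[φ2→X8] = [13, 9]
r7 m[φ2→X12] = [9, 13]
r7 m[φ2→X10] = [1, 2]
r7 m[φ3→X6] = [9, 8]
r7 m[φ3→X0] = [18, 14]
r7 m[φ4→X6] = [15, 11]
r7 m[φ4→X9] = [9, 11]
r7 m[φ5→X9] = [3, 4]
r7 m[φ6→X9] = [6, 1]
r7 m[φ7→X9] = [1, 7]
r7 m[X3→φ0] = [0, 0]
r7 m[X8→φ2] = [0, 0]
r7 m[X6→φ3] = [15, 11]
r7 m[X6→φ4] = [9, 8]
r7 m[X0→φ0] = [28, 19]
r7 m[X0→φ1] = [22, 14]
r7 m[X0→φ3] = [14, 5]
r7 m[X12→φ2] = [0, 0]
r7 m[X10→φ1] = [1, 2]
r7 m[X10→φ2] = [11, 7]
r7 m[X9→φ4] = [10, 12]
r7 m[X9→φ5] = [14, 17]
r7 m[X9→φ6] = [11, 20]
r7 m[X9→φ7] = [16, 14]
r8 m[φ0→X3] = [28, 19]
r8 m[φ0→X0] = [4, 0]
r8 m[φ1→X0] = [10, 5]
r8 m[φ1→X10] = [21, 17]
r8 m[φ2→X8] = [13, 9]
r8 m[φ2→X12] = [9, 13]
r8 m[φ2→X10] = [1, 2]
r8 m[φ3→X6] = [9, 8]
r8 m[φ3→X0] = [18, 14]
r8 m[φ4→X6] = [15, 11]
r8 m[φ4→X9] = [9, 11]
r8 m[φ5→X9] = [3, 4]
r8 m[φ6→X9] = [6, 1]
r8 m[φ7→X9] = [1, 7]
r8 m[X3→φ0] = [0, 0]
r8 m[X8→φ2] = [0, 0]
r8 m[X6→φ3] = [15, 11]
r8 m[X6→φ4] = [9, 8]
r8 m[X0→φ0] = [28, 19]
r8 m[X0→φ1] = [22, 14]
r8 m[X0→φ3] = [14, 5]
r8 m[X12→φ2] = [0, 0]
r8 m[X10→φ1] = [1, 2]
r8 m[X10→φ2] = [21, 17]
r8 m[X9→φ4] = [10, 12]
r8 m[X9→φ5] = [16, 19]
r8 m[X9→φ6] = [13, 22]
r8 m[X9→φ7] = [18, 16]
r9 m[φ0→X3] = [28, 19]
r9 m[φ0→X0] = [4, 0]
r9 m[φ1→X0] = [10, 5]
r9 m[φ1→X10] = [21, 17]
r9 m[φ2→X8] = [23, 19]
r9 m[φ2→X12] = [19, 23]
r9 m[φ2→X10] = [1, 2]
r9 m[φ3→X6] = [9, 8]
r9 m[φ3→X0] = [18, 14]
r9 m[φ4→X6] = [15, 11]
r9 m[φ4→X9] = [9, 11]
r9 m[φ5→X9] = [3, 4]
r9 m[φ6→X9] = [6, 1]
r9 m[φ7→X9] = [1, 7]
r9 m[X3→φ0] = [0, 0]
r9 m[X8→φ2] = [0, 0]
r9 m[X6→φ3] = [15, 11]
r9 m[X6→φ4] = [9, 8]
r9 m[X0→φ0] = [28, 19]
r9 m[X0→φ1] = [22, 14]
r9 m[X0→φ3] = [14, 5]
r9 m[X12→φ2] = [0, 0]
r9 m[X10→φ1] = [1, 2]
r9 m[X10→φ2] = [21, 17]
r9 m[X9→φ4] = [10, 12]
r9 m[X9→φ5] = [16, 19]
r9 m[X9→φ6] = [13, 22]
r9 m[X9→φ7] = [18, 16]
r10 m[φ0→X3] = [28, 19]
r10 m[φ0→X0] = [4, 0]
r10 m[φ1→X0] = [10, 5]
r10 m[φ1→X10] = [21, 17]
r10 m[φ2→X8] = [23, 19]
r10 m[φ2→X12] = [19, 23]
r10 m[φ2→X10] = [1, 2]
r10 m[φ3→X6] = [9, 8]
r10 m[φ3→X0] = [18, 14]
r10 m[φ4→X6] = [15, 11]
r10 m[φ4→X9] = [9, 11]
r10 m[φ5→X9] = [3, 4]
r10 m[φ6→X9] = [6, 1]
r10 m[φ7→X9] = [1, 7]
r10 m[X3→φ0] = [0, 0]
r10 m[X8→φ2] = [0, 0]
r10 m[X6→φ3] = [15, 11]
r10 m[X6→φ4] = [9, 8]
r10 m[X0→φ0] = [28, 19]
r10 m[X0→φ1] = [22, 14]
r10 m[X0→φ3] = [14, 5]
r10 m[X12→φ2] = [0, 0]
r10 m[X10→φ1] = [1, 2]
r10 m[X10→φ2] = [21, 17]
r10 m[X9→φ4] = [10, 12]
r10 m[X9→φ5] = [16, 19]
r10 m[X9→φ6] = [13, 22]
r10 m[X9→φ7] = [18, 16]
fixed point reached at round 10
b[X8] = ⊗ incoming = [23, 19]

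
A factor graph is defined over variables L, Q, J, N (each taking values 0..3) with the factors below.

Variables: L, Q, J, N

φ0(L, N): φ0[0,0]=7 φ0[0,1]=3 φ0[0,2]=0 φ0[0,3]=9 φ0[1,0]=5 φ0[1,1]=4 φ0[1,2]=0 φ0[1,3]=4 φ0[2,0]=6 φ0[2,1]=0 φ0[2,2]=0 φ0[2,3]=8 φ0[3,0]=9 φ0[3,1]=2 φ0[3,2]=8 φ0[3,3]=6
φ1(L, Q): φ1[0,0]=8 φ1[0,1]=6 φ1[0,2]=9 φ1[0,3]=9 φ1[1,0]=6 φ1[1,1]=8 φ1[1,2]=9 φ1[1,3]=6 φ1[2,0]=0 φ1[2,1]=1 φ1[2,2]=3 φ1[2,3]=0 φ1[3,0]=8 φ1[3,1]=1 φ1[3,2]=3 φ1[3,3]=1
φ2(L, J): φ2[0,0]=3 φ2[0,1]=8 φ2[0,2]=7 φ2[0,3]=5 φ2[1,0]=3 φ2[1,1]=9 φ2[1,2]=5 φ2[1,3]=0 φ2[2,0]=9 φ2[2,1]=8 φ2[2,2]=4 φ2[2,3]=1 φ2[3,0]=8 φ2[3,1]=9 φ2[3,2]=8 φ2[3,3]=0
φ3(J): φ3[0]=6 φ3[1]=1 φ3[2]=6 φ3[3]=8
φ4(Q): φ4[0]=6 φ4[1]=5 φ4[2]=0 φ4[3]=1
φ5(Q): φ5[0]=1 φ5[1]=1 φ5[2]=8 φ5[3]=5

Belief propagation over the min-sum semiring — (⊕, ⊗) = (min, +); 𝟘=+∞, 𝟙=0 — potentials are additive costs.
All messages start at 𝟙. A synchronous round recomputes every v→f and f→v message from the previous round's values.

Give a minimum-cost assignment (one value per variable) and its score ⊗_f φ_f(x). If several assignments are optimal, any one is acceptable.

init: all messages = 𝟙 over 4 values
r1 m[φ0→L] = [0, 0, 0, 2]
r1 m[φ0→N] = [5, 0, 0, 4]
r1 m[φ1→L] = [6, 6, 0, 1]
r1 m[φ1→Q] = [0, 1, 3, 0]
r1 m[φ2→L] = [3, 0, 1, 0]
r1 m[φ2→J] = [3, 8, 4, 0]
r1 m[φ3→J] = [6, 1, 6, 8]
r1 m[φ4→Q] = [6, 5, 0, 1]
r1 m[φ5→Q] = [1, 1, 8, 5]
r1 m[L→φ0] = [0, 0, 0, 0]
r1 m[L→φ1] = [0, 0, 0, 0]
r1 m[L→φ2] = [0, 0, 0, 0]
r1 m[Q→φ1] = [0, 0, 0, 0]
r1 m[Q→φ4] = [0, 0, 0, 0]
r1 m[Q→φ5] = [0, 0, 0, 0]
r1 m[J→φ2] = [0, 0, 0, 0]
r1 m[J→φ3] = [0, 0, 0, 0]
r1 m[N→φ0] = [0, 0, 0, 0]
r2 m[φ0→L] = [0, 0, 0, 2]
r2 m[φ0→N] = [5, 0, 0, 4]
r2 m[φ1→L] = [6, 6, 0, 1]
r2 m[φ1→Q] = [0, 1, 3, 0]
r2 m[φ2→L] = [3, 0, 1, 0]
r2 m[φ2→J] = [3, 8, 4, 0]
r2 m[φ3→J] = [6, 1, 6, 8]
r2 m[φ4→Q] = [6, 5, 0, 1]
r2 m[φ5→Q] = [1, 1, 8, 5]
r2 m[L→φ0] = [9, 6, 1, 1]
r2 m[L→φ1] = [3, 0, 1, 2]
r2 m[L→φ2] = [6, 6, 0, 3]
r2 m[Q→φ1] = [7, 6, 8, 6]
r2 m[Q→φ4] = [1, 2, 11, 5]
r2 m[Q→φ5] = [6, 6, 3, 1]
r2 m[J→φ2] = [6, 1, 6, 8]
r2 m[J→φ3] = [3, 8, 4, 0]
r2 m[N→φ0] = [0, 0, 0, 0]
r3 m[φ0→L] = [0, 0, 0, 2]
r3 m[φ0→N] = [7, 1, 1, 7]
r3 m[φ1→L] = [12, 12, 6, 7]
r3 m[φ1→Q] = [1, 2, 4, 1]
r3 m[φ2→L] = [9, 8, 9, 8]
r3 m[φ2→J] = [9, 8, 4, 1]
r3 m[φ3→J] = [6, 1, 6, 8]
r3 m[φ4→Q] = [6, 5, 0, 1]
r3 m[φ5→Q] = [1, 1, 8, 5]
r3 m[L→φ0] = [9, 6, 1, 1]
r3 m[L→φ1] = [3, 0, 1, 2]
r3 m[L→φ2] = [6, 6, 0, 3]
r3 m[Q→φ1] = [7, 6, 8, 6]
r3 m[Q→φ4] = [1, 2, 11, 5]
r3 m[Q→φ5] = [6, 6, 3, 1]
r3 m[J→φ2] = [6, 1, 6, 8]
r3 m[J→φ3] = [3, 8, 4, 0]
r3 m[N→φ0] = [0, 0, 0, 0]
r4 m[φ0→L] = [0, 0, 0, 2]
r4 m[φ0→N] = [7, 1, 1, 7]
r4 m[φ1→L] = [12, 12, 6, 7]
r4 m[φ1→Q] = [1, 2, 4, 1]
r4 m[φ2→L] = [9, 8, 9, 8]
r4 m[φ2→J] = [9, 8, 4, 1]
r4 m[φ3→J] = [6, 1, 6, 8]
r4 m[φ4→Q] = [6, 5, 0, 1]
r4 m[φ5→Q] = [1, 1, 8, 5]
r4 m[L→φ0] = [21, 20, 15, 15]
r4 m[L→φ1] = [9, 8, 9, 10]
r4 m[L→φ2] = [12, 12, 6, 9]
r4 m[Q→φ1] = [7, 6, 8, 6]
r4 m[Q→φ4] = [2, 3, 12, 6]
r4 m[Q→φ5] = [7, 7, 4, 2]
r4 m[J→φ2] = [6, 1, 6, 8]
r4 m[J→φ3] = [9, 8, 4, 1]
r4 m[N→φ0] = [0, 0, 0, 0]
r5 m[φ0→L] = [0, 0, 0, 2]
r5 m[φ0→N] = [21, 15, 15, 21]
r5 m[φ1→L] = [12, 12, 6, 7]
r5 m[φ1→Q] = [9, 10, 12, 9]
r5 m[φ2→L] = [9, 8, 9, 8]
r5 m[φ2→J] = [15, 14, 10, 7]
r5 m[φ3→J] = [6, 1, 6, 8]
r5 m[φ4→Q] = [6, 5, 0, 1]
r5 m[φ5→Q] = [1, 1, 8, 5]
r5 m[L→φ0] = [21, 20, 15, 15]
r5 m[L→φ1] = [9, 8, 9, 10]
r5 m[L→φ2] = [12, 12, 6, 9]
r5 m[Q→φ1] = [7, 6, 8, 6]
r5 m[Q→φ4] = [2, 3, 12, 6]
r5 m[Q→φ5] = [7, 7, 4, 2]
r5 m[J→φ2] = [6, 1, 6, 8]
r5 m[J→φ3] = [9, 8, 4, 1]
r5 m[N→φ0] = [0, 0, 0, 0]
r6 m[φ0→L] = [0, 0, 0, 2]
r6 m[φ0→N] = [21, 15, 15, 21]
r6 m[φ1→L] = [12, 12, 6, 7]
r6 m[φ1→Q] = [9, 10, 12, 9]
r6 m[φ2→L] = [9, 8, 9, 8]
r6 m[φ2→J] = [15, 14, 10, 7]
r6 m[φ3→J] = [6, 1, 6, 8]
r6 m[φ4→Q] = [6, 5, 0, 1]
r6 m[φ5→Q] = [1, 1, 8, 5]
r6 m[L→φ0] = [21, 20, 15, 15]
r6 m[L→φ1] = [9, 8, 9, 10]
r6 m[L→φ2] = [12, 12, 6, 9]
r6 m[Q→φ1] = [7, 6, 8, 6]
r6 m[Q→φ4] = [10, 11, 20, 14]
r6 m[Q→φ5] = [15, 15, 12, 10]
r6 m[J→φ2] = [6, 1, 6, 8]
r6 m[J→φ3] = [15, 14, 10, 7]
r6 m[N→φ0] = [0, 0, 0, 0]
r7 m[φ0→L] = [0, 0, 0, 2]
r7 m[φ0→N] = [21, 15, 15, 21]
r7 m[φ1→L] = [12, 12, 6, 7]
r7 m[φ1→Q] = [9, 10, 12, 9]
r7 m[φ2→L] = [9, 8, 9, 8]
r7 m[φ2→J] = [15, 14, 10, 7]
r7 m[φ3→J] = [6, 1, 6, 8]
r7 m[φ4→Q] = [6, 5, 0, 1]
r7 m[φ5→Q] = [1, 1, 8, 5]
r7 m[L→φ0] = [21, 20, 15, 15]
r7 m[L→φ1] = [9, 8, 9, 10]
r7 m[L→φ2] = [12, 12, 6, 9]
r7 m[Q→φ1] = [7, 6, 8, 6]
r7 m[Q→φ4] = [10, 11, 20, 14]
r7 m[Q→φ5] = [15, 15, 12, 10]
r7 m[J→φ2] = [6, 1, 6, 8]
r7 m[J→φ3] = [15, 14, 10, 7]
r7 m[N→φ0] = [0, 0, 0, 0]
fixed point reached at round 7
traceback from L: (L=2, Q=3, J=1, N=1), score=15

assignment: (L=2, Q=3, J=1, N=1); score = 15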